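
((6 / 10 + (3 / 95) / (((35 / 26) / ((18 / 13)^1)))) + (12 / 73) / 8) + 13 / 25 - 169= -81471603 / 485450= -167.83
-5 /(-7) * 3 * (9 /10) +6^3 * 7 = 21195 /14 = 1513.93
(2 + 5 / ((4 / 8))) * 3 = 36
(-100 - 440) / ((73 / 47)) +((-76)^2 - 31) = 394005 / 73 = 5397.33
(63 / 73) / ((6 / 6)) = 63 / 73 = 0.86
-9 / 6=-3 / 2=-1.50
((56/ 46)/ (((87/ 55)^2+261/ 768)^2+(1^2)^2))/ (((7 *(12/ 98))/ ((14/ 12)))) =205695508480000/ 1126781246431647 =0.18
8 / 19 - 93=-1759 / 19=-92.58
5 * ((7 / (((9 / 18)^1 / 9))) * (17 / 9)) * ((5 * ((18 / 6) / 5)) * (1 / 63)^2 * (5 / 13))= 850 / 2457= 0.35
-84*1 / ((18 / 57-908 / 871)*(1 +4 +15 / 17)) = 843999 / 42950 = 19.65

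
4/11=0.36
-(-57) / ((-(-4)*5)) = 57 / 20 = 2.85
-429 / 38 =-11.29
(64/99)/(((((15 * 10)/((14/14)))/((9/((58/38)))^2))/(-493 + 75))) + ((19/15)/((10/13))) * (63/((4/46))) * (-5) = -506928417/84100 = -6027.69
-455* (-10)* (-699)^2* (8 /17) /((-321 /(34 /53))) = -11856717600 /5671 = -2090763.11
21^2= 441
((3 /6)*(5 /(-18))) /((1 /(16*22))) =-440 /9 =-48.89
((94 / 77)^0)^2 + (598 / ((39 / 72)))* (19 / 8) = 2623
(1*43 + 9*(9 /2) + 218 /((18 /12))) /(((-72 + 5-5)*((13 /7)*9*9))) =-9611 /454896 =-0.02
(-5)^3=-125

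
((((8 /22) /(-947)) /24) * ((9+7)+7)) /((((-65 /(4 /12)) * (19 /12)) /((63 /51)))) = 322 /218704915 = 0.00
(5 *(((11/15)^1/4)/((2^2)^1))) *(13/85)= 143/4080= 0.04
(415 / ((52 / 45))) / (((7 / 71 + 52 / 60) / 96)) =119333250 / 3341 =35717.82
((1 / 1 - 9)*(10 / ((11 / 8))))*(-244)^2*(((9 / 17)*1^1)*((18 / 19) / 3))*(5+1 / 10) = -617269248 / 209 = -2953441.38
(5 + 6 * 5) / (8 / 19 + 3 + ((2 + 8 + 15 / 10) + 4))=1330 / 719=1.85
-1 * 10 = -10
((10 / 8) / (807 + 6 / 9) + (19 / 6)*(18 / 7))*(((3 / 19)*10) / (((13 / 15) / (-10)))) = -621617625 / 4189367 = -148.38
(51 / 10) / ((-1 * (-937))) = 0.01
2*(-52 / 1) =-104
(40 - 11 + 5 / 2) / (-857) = -63 / 1714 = -0.04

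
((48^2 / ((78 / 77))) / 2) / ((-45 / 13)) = -4928 / 15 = -328.53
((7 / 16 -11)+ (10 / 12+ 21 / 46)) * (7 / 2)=-71659 / 2208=-32.45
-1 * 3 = -3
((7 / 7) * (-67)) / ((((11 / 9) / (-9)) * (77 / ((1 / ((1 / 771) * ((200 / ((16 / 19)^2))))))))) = 133894944 / 7644175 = 17.52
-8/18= -4/9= -0.44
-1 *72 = -72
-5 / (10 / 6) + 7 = 4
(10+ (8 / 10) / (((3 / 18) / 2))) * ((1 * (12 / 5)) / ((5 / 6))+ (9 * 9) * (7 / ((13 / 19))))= 26485578 / 1625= 16298.82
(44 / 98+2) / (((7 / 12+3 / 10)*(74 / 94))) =338400 / 96089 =3.52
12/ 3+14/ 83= 346/ 83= 4.17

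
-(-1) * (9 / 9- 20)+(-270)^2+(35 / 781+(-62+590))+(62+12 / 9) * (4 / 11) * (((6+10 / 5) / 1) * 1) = 172429072 / 2343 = 73593.29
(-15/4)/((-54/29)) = 145/72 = 2.01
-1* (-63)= 63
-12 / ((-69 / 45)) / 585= 4 / 299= 0.01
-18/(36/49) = -49/2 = -24.50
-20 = -20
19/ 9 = 2.11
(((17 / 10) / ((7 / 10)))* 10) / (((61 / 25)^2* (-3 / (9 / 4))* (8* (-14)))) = 159375 / 5834528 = 0.03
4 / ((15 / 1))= 4 / 15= 0.27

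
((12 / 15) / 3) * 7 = 28 / 15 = 1.87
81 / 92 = 0.88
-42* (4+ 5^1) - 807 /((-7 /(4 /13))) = -31170 /91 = -342.53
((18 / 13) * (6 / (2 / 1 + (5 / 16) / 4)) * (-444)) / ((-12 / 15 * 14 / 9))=17262720 / 12103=1426.32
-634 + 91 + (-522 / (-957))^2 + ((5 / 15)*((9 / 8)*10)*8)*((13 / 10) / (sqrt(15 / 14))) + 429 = -13758 / 121 + 13*sqrt(210) / 5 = -76.02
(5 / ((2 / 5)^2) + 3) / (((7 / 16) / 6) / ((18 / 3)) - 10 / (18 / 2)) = -6576 / 211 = -31.17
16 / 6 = 8 / 3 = 2.67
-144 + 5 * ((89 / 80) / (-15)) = -144.37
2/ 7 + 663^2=439569.29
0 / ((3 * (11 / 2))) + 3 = 3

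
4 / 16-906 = -3623 / 4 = -905.75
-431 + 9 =-422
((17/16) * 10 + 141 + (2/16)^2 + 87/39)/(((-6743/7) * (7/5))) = -640105/5610176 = -0.11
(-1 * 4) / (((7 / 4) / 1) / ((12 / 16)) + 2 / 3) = -4 / 3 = -1.33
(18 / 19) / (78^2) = 1 / 6422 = 0.00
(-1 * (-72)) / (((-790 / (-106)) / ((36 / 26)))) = 68688 / 5135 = 13.38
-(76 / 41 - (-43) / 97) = -9135 / 3977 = -2.30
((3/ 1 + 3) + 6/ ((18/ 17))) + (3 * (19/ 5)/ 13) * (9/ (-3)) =9.04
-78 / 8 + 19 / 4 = -5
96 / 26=48 / 13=3.69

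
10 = 10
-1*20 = -20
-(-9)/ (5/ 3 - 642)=-27/ 1921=-0.01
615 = 615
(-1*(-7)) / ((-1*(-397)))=0.02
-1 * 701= -701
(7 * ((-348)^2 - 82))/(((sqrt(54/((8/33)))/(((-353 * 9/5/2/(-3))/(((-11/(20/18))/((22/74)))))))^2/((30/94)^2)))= 959663752600/244953801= 3917.73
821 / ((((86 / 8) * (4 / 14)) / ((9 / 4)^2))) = 465507 / 344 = 1353.22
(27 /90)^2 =9 /100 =0.09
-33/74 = -0.45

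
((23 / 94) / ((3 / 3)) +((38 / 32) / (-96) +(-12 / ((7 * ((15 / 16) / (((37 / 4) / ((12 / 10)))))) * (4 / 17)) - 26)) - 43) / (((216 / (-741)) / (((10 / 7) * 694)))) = 9288548742265 / 21224448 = 437634.41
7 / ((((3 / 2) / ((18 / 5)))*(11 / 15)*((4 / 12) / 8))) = 549.82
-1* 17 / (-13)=17 / 13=1.31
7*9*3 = 189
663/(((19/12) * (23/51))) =405756/437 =928.50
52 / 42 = 26 / 21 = 1.24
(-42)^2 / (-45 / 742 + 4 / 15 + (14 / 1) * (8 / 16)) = 19633320 / 80203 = 244.80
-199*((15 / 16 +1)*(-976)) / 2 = 376309 / 2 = 188154.50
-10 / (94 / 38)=-190 / 47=-4.04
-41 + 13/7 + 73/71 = -38.11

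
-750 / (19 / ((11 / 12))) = -1375 / 38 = -36.18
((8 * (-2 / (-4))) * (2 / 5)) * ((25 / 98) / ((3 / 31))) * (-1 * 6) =-1240 / 49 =-25.31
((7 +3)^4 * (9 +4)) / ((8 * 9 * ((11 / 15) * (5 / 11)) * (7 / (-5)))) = -81250 / 21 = -3869.05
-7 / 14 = -1 / 2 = -0.50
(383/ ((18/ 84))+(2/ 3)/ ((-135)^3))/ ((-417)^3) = -13192530748/ 535218017617125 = -0.00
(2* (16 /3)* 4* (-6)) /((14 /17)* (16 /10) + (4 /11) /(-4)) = -239360 /1147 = -208.68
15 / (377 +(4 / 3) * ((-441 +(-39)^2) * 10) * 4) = 15 / 57977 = 0.00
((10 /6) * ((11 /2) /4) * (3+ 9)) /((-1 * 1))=-55 /2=-27.50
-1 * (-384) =384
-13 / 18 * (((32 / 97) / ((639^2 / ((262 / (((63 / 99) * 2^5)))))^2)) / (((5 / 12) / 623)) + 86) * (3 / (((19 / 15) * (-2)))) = 421884683098761857 / 5735820345781176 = 73.55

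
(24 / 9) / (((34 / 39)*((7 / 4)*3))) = 208 / 357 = 0.58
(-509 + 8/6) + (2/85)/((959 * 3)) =-124147343/244545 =-507.67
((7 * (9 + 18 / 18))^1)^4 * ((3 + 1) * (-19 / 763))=-260680000 / 109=-2391559.63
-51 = -51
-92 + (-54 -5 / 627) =-91547 / 627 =-146.01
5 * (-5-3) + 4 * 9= -4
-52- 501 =-553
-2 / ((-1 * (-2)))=-1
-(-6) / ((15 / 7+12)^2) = 98 / 3267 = 0.03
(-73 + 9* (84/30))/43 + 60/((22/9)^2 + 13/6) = 1774559/283585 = 6.26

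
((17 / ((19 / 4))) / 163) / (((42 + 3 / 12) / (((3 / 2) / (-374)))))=-12 / 5757323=-0.00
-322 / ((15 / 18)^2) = -11592 / 25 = -463.68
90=90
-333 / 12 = -111 / 4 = -27.75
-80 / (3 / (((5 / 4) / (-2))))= 50 / 3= 16.67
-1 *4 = -4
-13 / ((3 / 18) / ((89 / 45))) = -154.27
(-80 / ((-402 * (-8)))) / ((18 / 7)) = -35 / 3618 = -0.01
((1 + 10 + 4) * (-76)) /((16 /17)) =-4845 /4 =-1211.25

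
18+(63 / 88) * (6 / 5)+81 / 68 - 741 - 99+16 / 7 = -5351611 / 6545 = -817.66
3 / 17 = 0.18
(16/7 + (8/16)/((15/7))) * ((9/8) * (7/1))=1587/80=19.84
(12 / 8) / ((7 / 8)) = 12 / 7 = 1.71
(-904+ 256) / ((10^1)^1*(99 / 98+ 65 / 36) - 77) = 571536 / 43079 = 13.27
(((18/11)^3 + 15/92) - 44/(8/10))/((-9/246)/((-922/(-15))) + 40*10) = -116777012251/925784723215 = -0.13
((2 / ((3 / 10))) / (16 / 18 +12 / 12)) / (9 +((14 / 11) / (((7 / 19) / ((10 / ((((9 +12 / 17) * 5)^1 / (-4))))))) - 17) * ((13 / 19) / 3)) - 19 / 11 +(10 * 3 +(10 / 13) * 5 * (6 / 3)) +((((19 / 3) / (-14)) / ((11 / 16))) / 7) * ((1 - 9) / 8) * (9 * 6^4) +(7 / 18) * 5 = 281597194403615 / 248075085258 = 1135.13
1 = 1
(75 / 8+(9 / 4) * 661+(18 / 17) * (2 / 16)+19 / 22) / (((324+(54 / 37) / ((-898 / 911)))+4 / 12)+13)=111661338999 / 25040893240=4.46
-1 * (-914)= 914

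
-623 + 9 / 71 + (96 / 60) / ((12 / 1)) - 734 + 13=-1431083 / 1065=-1343.74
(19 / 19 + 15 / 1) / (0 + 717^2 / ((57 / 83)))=304 / 14223129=0.00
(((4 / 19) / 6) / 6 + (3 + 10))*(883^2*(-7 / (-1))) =12138198352 / 171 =70983616.09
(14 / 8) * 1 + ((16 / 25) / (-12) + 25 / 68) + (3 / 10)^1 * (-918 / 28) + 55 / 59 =-14405401 / 2106300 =-6.84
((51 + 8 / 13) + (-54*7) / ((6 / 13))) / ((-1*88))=1247 / 143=8.72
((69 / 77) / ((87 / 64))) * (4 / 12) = 1472 / 6699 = 0.22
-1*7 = -7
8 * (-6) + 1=-47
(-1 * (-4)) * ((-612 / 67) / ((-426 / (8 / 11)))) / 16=204 / 52327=0.00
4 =4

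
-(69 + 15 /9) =-212 /3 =-70.67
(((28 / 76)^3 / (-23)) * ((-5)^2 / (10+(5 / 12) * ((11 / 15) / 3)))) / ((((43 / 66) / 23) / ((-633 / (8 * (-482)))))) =-4836325725 / 155096160694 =-0.03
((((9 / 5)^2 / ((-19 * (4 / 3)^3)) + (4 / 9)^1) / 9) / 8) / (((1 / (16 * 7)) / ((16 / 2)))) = 713419 / 153900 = 4.64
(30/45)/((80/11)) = 11/120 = 0.09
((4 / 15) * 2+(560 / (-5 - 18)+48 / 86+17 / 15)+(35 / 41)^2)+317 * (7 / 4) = 10640504077 / 19950108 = 533.36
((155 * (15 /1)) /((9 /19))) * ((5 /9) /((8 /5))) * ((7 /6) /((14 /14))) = 2576875 /1296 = 1988.33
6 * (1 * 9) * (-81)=-4374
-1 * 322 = -322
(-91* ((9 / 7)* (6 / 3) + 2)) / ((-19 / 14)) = 5824 / 19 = 306.53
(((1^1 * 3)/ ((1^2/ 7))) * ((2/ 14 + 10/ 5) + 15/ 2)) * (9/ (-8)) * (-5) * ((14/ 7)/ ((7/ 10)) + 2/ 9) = 196425/ 56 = 3507.59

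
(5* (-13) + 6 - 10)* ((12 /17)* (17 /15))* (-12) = 662.40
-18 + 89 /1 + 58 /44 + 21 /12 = 3259 /44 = 74.07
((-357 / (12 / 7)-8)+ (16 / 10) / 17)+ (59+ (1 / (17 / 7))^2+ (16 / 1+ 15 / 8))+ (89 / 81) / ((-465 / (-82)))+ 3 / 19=-45916912429 / 330909624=-138.76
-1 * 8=-8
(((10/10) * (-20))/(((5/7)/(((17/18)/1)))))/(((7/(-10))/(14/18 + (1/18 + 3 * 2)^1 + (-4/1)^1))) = 107.04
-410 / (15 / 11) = -902 / 3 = -300.67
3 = 3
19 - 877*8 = -6997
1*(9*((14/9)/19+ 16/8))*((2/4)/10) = 89/95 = 0.94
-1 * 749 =-749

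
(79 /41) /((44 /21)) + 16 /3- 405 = -2158019 /5412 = -398.75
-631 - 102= -733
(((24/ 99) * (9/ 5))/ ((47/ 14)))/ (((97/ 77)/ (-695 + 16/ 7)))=-1629264/ 22795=-71.47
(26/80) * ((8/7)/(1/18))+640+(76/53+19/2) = 2439769/3710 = 657.62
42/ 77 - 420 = -4614/ 11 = -419.45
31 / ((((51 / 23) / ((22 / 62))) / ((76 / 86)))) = 9614 / 2193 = 4.38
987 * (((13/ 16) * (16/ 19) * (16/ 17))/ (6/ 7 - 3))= -479024/ 1615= -296.61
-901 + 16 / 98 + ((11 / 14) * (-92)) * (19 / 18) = -430918 / 441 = -977.14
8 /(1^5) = 8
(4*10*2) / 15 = 16 / 3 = 5.33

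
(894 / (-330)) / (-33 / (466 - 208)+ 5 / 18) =-57663 / 3190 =-18.08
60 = 60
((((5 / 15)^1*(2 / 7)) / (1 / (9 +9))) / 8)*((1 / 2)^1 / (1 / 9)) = 27 / 28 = 0.96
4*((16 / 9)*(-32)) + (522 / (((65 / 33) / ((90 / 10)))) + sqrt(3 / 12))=2524957 / 1170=2158.08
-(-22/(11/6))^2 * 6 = -864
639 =639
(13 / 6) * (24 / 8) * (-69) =-448.50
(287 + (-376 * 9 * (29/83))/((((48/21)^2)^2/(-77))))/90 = 2463027791/61194240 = 40.25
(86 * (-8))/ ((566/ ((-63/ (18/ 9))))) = 10836/ 283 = 38.29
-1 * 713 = -713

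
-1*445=-445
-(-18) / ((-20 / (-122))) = 549 / 5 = 109.80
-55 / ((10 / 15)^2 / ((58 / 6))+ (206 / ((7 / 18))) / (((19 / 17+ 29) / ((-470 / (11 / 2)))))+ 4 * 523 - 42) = -11790240 / 117271501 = -0.10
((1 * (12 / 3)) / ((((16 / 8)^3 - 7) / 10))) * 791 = 31640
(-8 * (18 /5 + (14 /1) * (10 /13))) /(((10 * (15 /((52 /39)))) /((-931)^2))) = -12952876384 /14625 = -885666.76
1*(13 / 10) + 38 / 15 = 23 / 6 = 3.83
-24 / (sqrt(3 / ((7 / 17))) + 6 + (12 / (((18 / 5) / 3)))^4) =-1681008 / 700840201 + 24 * sqrt(357) / 700840201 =-0.00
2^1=2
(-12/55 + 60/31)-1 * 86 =-143702/1705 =-84.28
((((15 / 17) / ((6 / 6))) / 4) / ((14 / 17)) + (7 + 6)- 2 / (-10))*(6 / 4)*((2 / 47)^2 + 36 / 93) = 37660977 / 4793530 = 7.86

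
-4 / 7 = -0.57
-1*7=-7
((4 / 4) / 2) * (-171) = -171 / 2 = -85.50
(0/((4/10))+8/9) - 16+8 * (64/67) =-4504/603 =-7.47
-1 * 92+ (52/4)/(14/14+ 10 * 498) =-458239/4981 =-92.00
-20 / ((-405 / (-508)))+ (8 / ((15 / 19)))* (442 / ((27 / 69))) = 4625536 / 405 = 11421.08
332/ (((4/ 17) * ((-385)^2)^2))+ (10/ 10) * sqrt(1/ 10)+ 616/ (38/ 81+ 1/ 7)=1006.86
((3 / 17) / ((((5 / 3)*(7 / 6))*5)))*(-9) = -486 / 2975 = -0.16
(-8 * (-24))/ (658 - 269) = 192/ 389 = 0.49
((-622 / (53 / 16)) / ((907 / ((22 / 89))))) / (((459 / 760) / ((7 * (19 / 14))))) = -1580775680 / 1963748421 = -0.80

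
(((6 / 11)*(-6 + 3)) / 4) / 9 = -1 / 22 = -0.05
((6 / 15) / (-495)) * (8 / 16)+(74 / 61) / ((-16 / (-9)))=823687 / 1207800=0.68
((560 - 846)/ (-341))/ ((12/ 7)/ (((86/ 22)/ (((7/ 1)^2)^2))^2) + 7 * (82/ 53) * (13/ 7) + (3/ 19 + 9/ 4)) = 193642072/ 149320410647533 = 0.00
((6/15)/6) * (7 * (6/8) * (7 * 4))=49/5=9.80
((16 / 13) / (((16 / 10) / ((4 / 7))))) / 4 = 10 / 91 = 0.11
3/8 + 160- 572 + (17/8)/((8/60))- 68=-7419/16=-463.69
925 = 925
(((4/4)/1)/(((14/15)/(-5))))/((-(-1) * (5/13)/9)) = -1755/14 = -125.36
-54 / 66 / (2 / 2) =-9 / 11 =-0.82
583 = 583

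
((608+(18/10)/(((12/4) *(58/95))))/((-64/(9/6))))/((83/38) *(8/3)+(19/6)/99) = -597949209/245352064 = -2.44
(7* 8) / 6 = 28 / 3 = 9.33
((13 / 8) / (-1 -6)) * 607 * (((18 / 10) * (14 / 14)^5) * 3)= -213057 / 280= -760.92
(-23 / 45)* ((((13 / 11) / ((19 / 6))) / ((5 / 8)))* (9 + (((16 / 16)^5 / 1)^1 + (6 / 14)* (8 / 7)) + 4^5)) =-48500192 / 153615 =-315.73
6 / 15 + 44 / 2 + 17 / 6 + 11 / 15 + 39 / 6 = 487 / 15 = 32.47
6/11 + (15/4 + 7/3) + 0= 875/132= 6.63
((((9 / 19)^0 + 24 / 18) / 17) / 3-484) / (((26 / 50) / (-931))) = 1723397375 / 1989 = 866464.24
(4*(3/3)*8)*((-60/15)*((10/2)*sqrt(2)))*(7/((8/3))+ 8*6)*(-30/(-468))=-27000*sqrt(2)/13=-2937.21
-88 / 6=-44 / 3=-14.67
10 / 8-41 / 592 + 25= 15499 / 592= 26.18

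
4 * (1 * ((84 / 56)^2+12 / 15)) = 61 / 5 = 12.20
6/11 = 0.55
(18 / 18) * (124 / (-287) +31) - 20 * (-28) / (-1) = -151947 / 287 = -529.43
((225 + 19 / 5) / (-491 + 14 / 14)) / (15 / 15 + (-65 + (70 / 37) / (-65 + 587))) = 0.01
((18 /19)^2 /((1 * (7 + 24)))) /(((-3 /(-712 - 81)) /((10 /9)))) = 95160 /11191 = 8.50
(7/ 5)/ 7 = 1/ 5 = 0.20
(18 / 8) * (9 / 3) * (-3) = -81 / 4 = -20.25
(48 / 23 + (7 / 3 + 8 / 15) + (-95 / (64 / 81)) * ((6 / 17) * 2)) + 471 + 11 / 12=36785183 / 93840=392.00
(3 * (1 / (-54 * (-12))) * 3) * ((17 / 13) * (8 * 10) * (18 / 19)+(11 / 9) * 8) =30257 / 20007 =1.51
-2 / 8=-1 / 4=-0.25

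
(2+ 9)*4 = 44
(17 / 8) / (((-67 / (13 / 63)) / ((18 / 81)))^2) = 2873 / 2886328242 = 0.00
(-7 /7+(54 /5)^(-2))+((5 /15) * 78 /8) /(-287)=-419597 /418446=-1.00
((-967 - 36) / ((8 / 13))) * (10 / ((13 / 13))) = -65195 / 4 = -16298.75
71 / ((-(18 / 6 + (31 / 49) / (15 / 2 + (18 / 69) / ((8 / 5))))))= -2452695 / 106487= -23.03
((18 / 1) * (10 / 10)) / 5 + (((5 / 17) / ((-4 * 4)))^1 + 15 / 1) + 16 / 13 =350283 / 17680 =19.81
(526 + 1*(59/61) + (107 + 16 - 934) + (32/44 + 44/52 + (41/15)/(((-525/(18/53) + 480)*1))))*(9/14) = -101293320807/557835850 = -181.58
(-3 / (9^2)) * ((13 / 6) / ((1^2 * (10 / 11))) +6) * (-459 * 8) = 17102 / 15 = 1140.13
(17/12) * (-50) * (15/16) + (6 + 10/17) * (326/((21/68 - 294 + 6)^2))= -812943008677/12246751008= -66.38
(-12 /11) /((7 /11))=-12 /7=-1.71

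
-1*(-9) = 9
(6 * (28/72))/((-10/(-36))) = 42/5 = 8.40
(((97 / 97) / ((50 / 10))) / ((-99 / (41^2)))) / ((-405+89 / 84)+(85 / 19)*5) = 894292 / 100483185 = 0.01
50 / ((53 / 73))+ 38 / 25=93264 / 1325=70.39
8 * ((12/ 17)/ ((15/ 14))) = 448/ 85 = 5.27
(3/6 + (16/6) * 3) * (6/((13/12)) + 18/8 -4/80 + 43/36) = 355351/4680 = 75.93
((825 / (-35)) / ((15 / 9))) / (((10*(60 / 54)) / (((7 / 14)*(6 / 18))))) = -297 / 1400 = -0.21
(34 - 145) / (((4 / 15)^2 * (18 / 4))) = -2775 / 8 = -346.88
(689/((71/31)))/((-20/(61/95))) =-1302899/134900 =-9.66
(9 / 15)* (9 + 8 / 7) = 213 / 35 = 6.09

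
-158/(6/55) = -4345/3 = -1448.33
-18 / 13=-1.38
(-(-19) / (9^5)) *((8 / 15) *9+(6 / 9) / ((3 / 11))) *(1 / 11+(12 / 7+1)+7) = 935294 / 40920957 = 0.02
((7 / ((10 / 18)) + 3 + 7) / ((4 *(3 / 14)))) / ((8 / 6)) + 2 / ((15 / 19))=2677 / 120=22.31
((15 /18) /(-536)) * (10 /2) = -25 /3216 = -0.01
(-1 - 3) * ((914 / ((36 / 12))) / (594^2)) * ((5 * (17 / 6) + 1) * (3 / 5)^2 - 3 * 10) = 186913 / 2205225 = 0.08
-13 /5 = -2.60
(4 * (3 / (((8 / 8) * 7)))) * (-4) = -48 / 7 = -6.86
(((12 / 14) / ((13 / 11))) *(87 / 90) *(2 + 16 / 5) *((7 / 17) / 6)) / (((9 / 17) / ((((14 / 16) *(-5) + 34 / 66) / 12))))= -29551 / 194400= -0.15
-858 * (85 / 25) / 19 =-14586 / 95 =-153.54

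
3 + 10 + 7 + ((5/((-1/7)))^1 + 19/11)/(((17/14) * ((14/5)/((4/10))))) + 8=24.09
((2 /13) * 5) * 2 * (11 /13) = 220 /169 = 1.30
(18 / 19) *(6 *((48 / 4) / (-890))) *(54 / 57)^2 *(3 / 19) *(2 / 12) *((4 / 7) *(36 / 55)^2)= -544195584 / 1227998492875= -0.00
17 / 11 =1.55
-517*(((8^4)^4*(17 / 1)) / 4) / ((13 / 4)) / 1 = -2473883570309955584 / 13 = -190298736177688891.08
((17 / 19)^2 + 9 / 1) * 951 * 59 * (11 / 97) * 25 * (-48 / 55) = -47643274080 / 35017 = -1360575.55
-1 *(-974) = 974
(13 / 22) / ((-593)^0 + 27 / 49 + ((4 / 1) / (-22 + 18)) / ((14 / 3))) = 637 / 1441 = 0.44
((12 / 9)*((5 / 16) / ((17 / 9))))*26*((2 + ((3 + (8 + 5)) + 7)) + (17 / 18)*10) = 10075 / 51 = 197.55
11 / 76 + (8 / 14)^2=1755 / 3724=0.47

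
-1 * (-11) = 11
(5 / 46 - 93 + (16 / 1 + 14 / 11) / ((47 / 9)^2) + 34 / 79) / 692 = -8108609637 / 61105375672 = -0.13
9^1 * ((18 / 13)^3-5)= -46377 / 2197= -21.11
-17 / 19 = -0.89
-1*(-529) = 529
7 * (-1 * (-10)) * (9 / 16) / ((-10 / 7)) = -441 / 16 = -27.56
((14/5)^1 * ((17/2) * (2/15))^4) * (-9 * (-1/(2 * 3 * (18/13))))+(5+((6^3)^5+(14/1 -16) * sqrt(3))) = 714093445339994161/1518750 -2 * sqrt(3) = 470184984582.54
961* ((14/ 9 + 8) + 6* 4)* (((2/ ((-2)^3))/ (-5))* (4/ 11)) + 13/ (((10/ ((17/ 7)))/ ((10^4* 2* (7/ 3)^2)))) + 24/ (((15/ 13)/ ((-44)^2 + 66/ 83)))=1053554774/ 2739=384649.42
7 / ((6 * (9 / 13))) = 91 / 54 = 1.69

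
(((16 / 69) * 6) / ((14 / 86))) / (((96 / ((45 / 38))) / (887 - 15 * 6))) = 514065 / 6118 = 84.03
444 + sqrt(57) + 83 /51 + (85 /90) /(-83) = 453.17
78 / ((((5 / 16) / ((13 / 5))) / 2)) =32448 / 25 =1297.92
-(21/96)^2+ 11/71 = 7785/72704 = 0.11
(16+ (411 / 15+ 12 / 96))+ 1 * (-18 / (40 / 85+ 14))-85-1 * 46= -145499 / 1640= -88.72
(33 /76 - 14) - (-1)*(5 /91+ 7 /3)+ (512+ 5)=10494805 /20748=505.82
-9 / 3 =-3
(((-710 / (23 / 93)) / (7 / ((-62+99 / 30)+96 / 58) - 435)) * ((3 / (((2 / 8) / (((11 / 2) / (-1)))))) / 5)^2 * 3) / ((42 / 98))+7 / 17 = 10295558996317 / 1279322675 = 8047.66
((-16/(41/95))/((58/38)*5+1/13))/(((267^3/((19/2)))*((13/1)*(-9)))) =34295/1671618262986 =0.00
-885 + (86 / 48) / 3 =-63677 / 72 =-884.40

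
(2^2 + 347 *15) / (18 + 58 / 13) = 67717 / 292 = 231.91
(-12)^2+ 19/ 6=883/ 6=147.17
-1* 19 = -19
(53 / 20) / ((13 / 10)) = 53 / 26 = 2.04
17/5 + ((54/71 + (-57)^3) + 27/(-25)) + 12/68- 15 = -185204.74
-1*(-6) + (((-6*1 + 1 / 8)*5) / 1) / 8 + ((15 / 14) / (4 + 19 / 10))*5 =85537 / 26432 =3.24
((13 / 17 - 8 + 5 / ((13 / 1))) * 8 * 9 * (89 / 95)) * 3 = -29105136 / 20995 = -1386.29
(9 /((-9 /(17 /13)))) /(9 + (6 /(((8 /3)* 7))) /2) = -952 /6669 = -0.14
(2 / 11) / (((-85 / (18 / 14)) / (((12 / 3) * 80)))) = -1152 / 1309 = -0.88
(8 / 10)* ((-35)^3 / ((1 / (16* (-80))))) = 43904000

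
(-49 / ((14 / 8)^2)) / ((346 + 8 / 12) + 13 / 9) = -144 / 3133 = -0.05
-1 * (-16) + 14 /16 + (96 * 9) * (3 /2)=10503 /8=1312.88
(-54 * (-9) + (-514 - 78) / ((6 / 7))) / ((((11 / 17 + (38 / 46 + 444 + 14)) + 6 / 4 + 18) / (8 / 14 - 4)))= 3841184 / 2621899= 1.47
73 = 73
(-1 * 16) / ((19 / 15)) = -240 / 19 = -12.63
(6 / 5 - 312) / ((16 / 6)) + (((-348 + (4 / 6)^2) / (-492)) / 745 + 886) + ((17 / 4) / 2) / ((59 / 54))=15013889053 / 19463274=771.40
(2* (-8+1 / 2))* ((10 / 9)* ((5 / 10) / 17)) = -0.49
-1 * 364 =-364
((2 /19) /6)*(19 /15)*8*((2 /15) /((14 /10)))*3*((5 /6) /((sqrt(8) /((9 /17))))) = 0.01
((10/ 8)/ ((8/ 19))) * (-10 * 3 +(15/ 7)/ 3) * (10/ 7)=-97375/ 784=-124.20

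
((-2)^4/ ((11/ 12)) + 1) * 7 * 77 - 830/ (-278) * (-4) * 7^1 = 1371013/ 139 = 9863.40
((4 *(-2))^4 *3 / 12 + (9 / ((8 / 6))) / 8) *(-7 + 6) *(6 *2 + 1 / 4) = -12554.34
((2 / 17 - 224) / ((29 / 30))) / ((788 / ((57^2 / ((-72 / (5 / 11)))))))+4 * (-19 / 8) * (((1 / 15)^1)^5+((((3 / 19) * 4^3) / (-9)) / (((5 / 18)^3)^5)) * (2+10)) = 163044799978452550593344053429 / 5761817138671875000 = 28297461730.28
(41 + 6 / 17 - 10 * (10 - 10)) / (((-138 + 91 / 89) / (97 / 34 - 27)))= 51367507 / 7046398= 7.29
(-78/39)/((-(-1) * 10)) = -1/5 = -0.20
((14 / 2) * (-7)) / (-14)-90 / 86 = 211 / 86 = 2.45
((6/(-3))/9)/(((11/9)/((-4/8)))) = 0.09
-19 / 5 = -3.80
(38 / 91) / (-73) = -38 / 6643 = -0.01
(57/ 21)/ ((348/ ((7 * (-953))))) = -18107/ 348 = -52.03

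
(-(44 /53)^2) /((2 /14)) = -13552 /2809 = -4.82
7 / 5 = 1.40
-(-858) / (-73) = -858 / 73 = -11.75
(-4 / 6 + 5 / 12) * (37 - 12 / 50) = -919 / 100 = -9.19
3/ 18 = 1/ 6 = 0.17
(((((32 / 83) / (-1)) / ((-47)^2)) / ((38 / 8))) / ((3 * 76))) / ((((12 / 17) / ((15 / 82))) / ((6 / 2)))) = -340 / 2713718947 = -0.00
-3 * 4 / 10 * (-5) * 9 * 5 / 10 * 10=270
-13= -13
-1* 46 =-46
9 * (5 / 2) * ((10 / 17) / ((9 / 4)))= 100 / 17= 5.88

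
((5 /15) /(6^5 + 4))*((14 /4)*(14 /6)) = 49 /140040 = 0.00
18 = 18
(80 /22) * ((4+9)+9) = 80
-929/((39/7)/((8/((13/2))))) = -104048/507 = -205.22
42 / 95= 0.44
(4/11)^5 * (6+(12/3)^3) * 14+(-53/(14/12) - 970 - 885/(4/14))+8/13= -120354530851/29311282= -4106.08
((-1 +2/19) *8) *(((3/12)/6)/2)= -17/114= -0.15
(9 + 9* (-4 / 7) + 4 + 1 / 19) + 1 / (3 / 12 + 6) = 26832 / 3325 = 8.07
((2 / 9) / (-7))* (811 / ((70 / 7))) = -811 / 315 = -2.57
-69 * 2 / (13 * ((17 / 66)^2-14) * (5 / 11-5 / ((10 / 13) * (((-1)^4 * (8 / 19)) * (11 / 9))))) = -105798528 / 1690902005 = -0.06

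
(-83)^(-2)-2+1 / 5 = -1.80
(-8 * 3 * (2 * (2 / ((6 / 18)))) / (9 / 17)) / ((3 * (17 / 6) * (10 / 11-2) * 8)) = 22 / 3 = 7.33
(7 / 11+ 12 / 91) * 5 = 3845 / 1001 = 3.84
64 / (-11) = -64 / 11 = -5.82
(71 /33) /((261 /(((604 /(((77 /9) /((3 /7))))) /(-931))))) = -42884 /160077071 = -0.00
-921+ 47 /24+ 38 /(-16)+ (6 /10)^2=-276317 /300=-921.06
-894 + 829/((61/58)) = -6452/61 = -105.77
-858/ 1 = -858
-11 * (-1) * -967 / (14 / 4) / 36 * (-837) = 989241 / 14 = 70660.07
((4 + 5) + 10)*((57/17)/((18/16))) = 2888/51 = 56.63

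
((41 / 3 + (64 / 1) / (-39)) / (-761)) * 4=-1876 / 29679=-0.06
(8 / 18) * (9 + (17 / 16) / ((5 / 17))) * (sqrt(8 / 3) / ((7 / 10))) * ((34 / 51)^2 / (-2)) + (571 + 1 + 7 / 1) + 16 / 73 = 42283 / 73 -2018 * sqrt(6) / 1701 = 576.31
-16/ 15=-1.07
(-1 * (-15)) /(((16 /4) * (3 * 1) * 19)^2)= 5 /17328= 0.00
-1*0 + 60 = 60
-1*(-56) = 56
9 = 9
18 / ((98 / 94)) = 846 / 49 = 17.27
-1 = -1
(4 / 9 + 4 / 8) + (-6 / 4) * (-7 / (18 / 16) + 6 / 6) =79 / 9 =8.78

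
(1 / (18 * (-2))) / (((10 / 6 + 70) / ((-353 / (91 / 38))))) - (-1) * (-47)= -5510623 / 117390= -46.94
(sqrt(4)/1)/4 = 1/2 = 0.50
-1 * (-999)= 999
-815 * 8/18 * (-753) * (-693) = -189018060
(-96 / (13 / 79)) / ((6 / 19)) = -24016 / 13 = -1847.38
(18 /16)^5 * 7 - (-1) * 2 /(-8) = 405151 /32768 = 12.36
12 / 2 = 6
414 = 414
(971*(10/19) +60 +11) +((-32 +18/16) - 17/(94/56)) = 3865261/7144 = 541.05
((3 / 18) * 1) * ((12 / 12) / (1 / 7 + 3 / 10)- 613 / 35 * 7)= -18653 / 930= -20.06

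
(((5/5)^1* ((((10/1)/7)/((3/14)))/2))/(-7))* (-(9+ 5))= 20/3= 6.67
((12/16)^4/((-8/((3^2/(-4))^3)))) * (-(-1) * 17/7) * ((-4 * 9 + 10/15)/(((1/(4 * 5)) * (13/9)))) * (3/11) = -2394141705/16400384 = -145.98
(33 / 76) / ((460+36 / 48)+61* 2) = 11 / 14763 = 0.00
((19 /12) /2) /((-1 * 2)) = -19 /48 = -0.40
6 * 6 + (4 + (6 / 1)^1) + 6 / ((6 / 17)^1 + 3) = 908 / 19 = 47.79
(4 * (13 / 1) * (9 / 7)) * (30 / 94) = 7020 / 329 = 21.34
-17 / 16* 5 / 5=-17 / 16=-1.06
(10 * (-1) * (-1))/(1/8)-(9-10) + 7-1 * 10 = 78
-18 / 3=-6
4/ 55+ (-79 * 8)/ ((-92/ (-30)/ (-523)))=107783.55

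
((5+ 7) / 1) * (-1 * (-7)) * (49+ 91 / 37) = 159936 / 37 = 4322.59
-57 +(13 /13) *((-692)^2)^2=229310730439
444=444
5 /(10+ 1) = 5 /11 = 0.45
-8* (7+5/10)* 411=-24660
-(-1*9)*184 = 1656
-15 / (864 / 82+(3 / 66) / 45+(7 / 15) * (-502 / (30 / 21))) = 0.10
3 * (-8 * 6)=-144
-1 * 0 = 0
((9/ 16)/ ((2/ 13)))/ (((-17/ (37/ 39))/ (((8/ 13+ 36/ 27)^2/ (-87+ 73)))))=13357/ 241332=0.06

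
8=8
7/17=0.41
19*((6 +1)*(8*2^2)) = 4256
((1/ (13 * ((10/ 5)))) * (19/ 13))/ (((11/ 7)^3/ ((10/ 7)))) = 4655/ 224939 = 0.02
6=6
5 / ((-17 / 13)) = -65 / 17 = -3.82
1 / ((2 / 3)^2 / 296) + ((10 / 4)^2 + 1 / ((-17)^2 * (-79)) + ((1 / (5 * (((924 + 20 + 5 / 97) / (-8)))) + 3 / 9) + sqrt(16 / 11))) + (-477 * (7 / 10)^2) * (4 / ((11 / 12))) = -2396348781605341 / 6899320437900 + 4 * sqrt(11) / 11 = -346.13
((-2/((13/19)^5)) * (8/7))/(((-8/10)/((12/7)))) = 32.66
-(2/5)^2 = -4/25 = -0.16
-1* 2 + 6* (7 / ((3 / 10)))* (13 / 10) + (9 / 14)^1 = 2529 / 14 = 180.64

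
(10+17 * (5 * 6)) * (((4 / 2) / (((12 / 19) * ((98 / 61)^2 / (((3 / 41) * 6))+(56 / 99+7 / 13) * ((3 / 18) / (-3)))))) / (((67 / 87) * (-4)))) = -3087277569090 / 33599610709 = -91.88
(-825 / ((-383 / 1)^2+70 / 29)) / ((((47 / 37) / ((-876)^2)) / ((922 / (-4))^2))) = -12030467039484300 / 66646799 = -180510800.52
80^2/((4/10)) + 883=16883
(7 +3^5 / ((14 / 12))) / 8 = 1507 / 56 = 26.91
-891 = -891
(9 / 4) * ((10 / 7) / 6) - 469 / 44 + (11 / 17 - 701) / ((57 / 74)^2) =-10126485671 / 8505882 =-1190.53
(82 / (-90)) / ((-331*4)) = 41 / 59580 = 0.00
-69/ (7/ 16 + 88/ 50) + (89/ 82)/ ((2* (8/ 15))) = -11679245/ 384416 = -30.38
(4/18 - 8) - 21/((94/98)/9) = -86639/423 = -204.82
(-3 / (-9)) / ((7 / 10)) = 10 / 21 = 0.48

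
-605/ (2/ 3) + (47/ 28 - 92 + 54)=-26427/ 28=-943.82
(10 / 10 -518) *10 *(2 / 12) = -861.67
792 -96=696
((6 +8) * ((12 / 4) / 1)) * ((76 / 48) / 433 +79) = 2873521 / 866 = 3318.15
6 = 6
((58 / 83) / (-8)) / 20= -0.00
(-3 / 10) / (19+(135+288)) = -3 / 4420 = -0.00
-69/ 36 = -23/ 12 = -1.92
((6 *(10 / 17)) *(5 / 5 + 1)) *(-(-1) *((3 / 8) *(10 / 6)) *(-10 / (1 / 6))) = -4500 / 17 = -264.71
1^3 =1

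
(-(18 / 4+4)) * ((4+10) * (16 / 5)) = -380.80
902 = 902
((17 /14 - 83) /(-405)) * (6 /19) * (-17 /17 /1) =-229 /3591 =-0.06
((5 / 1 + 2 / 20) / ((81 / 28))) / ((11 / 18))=476 / 165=2.88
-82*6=-492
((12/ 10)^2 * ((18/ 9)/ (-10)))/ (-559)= 36/ 69875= 0.00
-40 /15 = -8 /3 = -2.67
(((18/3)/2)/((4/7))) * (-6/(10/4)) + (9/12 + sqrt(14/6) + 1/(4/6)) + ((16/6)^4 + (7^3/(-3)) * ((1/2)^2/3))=sqrt(21)/3 + 24859/810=32.22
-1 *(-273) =273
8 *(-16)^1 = -128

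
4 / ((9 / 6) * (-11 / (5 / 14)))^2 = 100 / 53361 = 0.00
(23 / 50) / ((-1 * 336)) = -23 / 16800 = -0.00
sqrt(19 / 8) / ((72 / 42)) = 7 * sqrt(38) / 48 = 0.90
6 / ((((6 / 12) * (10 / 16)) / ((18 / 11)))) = 1728 / 55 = 31.42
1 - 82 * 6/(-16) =127/4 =31.75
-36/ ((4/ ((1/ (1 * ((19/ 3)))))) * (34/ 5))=-135/ 646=-0.21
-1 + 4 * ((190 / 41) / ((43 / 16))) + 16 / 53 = 579249 / 93439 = 6.20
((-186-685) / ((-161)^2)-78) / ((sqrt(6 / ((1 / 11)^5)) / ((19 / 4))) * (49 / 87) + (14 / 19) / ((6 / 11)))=96962601333 / 12494805672811-13374151908 * sqrt(66) / 162270203543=-0.66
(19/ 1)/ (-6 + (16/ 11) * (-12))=-0.81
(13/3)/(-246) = -13/738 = -0.02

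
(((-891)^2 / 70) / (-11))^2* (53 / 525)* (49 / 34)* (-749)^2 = 7374722041584513 / 85000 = 86761435783.35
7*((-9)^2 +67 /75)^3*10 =3243825414032 /84375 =38445338.24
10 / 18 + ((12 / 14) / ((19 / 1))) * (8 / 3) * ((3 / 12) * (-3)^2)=989 / 1197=0.83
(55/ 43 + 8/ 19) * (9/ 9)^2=1.70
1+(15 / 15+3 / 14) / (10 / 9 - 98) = 12055 / 12208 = 0.99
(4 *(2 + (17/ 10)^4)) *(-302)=-15631671/ 1250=-12505.34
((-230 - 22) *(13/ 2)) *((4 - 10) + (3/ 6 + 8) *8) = -101556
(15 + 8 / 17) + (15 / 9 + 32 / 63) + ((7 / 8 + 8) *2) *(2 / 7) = 48659 / 2142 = 22.72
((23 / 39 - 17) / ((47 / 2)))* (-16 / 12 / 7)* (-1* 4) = -20480 / 38493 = -0.53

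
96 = 96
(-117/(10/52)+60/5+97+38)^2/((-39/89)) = -157893387/325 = -485825.81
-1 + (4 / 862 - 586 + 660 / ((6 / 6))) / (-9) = -3975 / 431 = -9.22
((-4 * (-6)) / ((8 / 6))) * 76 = 1368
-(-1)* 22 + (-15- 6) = 1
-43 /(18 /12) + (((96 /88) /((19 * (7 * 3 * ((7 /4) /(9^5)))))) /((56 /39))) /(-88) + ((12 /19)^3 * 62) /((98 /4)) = -98242354493 /3416028924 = -28.76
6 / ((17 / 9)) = 3.18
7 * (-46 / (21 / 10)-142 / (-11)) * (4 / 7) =-8312 / 231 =-35.98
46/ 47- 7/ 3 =-191/ 141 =-1.35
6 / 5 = 1.20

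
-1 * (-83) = 83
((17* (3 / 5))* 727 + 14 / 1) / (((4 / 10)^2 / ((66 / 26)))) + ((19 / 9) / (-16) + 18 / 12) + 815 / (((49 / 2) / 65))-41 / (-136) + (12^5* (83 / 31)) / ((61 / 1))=386160338558725 / 2948780016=130955.97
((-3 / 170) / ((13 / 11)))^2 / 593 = 1089 / 2896271300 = 0.00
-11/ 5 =-2.20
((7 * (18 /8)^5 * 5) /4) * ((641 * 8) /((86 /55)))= 72862037325 /44032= 1654751.94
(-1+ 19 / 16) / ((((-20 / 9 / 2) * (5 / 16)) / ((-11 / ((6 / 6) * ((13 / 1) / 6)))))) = 891 / 325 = 2.74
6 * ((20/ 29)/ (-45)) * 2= -0.18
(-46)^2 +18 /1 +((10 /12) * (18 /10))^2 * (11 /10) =85459 /40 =2136.48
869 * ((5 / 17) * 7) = 30415 / 17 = 1789.12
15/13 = 1.15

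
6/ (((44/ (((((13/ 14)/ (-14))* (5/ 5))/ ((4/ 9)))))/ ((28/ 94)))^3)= -4804839/ 776579082797056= -0.00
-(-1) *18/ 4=9/ 2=4.50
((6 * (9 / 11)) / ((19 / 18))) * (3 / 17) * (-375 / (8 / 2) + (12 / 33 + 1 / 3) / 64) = -48108411 / 625328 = -76.93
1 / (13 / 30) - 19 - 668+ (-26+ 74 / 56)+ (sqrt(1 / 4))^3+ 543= -121027 / 728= -166.25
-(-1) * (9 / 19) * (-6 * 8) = -432 / 19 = -22.74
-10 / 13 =-0.77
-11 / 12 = -0.92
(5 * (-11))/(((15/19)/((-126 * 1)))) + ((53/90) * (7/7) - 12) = 8766.59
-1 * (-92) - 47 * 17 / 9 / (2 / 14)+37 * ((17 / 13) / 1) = -56284 / 117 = -481.06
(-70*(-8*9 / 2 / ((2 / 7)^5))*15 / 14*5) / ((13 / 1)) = 56723625 / 104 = 545419.47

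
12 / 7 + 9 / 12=69 / 28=2.46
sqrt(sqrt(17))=2.03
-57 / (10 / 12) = -342 / 5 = -68.40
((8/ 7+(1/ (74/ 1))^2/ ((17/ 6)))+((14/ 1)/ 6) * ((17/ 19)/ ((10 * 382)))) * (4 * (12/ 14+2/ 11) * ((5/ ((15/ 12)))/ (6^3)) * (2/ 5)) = 648982029424/ 18436697332515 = 0.04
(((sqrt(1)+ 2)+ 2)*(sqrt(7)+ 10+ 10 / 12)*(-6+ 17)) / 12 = 55*sqrt(7) / 12+ 3575 / 72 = 61.78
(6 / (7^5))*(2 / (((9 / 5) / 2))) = 40 / 50421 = 0.00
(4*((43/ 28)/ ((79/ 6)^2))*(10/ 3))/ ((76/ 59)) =76110/ 830053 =0.09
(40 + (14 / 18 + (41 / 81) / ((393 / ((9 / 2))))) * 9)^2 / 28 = 1367742289 / 17298288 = 79.07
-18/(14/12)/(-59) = 0.26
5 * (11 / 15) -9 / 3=2 / 3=0.67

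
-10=-10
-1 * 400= -400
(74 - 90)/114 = -8/57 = -0.14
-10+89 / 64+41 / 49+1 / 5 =-118739 / 15680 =-7.57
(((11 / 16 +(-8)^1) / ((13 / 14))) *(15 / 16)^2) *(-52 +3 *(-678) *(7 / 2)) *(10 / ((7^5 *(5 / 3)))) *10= 217819125 / 1229312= 177.19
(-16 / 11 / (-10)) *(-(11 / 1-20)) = 72 / 55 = 1.31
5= 5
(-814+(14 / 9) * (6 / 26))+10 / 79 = -2506438 / 3081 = -813.51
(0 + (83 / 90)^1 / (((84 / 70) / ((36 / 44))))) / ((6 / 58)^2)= 69803 / 1188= 58.76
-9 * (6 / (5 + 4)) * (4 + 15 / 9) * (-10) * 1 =340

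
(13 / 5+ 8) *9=477 / 5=95.40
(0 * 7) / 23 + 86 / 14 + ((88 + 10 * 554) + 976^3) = 6508038671 / 7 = 929719810.14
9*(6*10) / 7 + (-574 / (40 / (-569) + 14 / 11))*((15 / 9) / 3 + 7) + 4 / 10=-3529.23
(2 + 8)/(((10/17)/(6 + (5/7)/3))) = 2227/21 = 106.05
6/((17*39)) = 2/221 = 0.01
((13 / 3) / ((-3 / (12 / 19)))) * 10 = -520 / 57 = -9.12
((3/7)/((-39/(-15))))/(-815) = -3/14833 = -0.00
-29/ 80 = -0.36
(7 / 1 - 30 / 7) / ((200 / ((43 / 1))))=817 / 1400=0.58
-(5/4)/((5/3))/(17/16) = -12/17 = -0.71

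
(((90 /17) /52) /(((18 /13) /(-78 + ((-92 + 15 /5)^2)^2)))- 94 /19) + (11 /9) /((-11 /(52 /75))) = 4023336820591 /872100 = 4613389.31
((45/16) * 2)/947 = 45/7576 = 0.01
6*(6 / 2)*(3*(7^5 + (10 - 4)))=907902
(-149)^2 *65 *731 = 1054880515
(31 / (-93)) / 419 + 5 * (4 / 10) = 2513 / 1257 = 2.00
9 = 9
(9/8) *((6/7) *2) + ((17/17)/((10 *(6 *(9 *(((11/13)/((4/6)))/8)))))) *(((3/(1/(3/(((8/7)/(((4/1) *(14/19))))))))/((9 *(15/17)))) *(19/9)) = 16844899/8419950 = 2.00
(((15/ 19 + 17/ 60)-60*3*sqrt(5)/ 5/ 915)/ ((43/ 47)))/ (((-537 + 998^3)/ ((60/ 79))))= 57481/ 64156481340065-6768*sqrt(5)/ 205976071670735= 0.00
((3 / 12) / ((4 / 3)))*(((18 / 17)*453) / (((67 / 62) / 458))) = 38115.83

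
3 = 3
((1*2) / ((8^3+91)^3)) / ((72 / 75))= 25 / 2631074724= 0.00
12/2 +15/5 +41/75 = 716/75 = 9.55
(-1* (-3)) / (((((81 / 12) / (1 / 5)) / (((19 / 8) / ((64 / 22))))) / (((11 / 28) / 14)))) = 2299 / 1128960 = 0.00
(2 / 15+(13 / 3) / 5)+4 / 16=5 / 4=1.25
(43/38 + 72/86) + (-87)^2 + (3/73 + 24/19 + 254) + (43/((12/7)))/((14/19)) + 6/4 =11253275785/1431384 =7861.81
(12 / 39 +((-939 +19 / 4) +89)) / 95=-43937 / 4940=-8.89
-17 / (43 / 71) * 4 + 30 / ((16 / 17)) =-27659 / 344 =-80.40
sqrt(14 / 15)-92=-92 + sqrt(210) / 15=-91.03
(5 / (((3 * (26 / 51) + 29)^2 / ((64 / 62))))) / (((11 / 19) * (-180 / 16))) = -702848 / 826668909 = -0.00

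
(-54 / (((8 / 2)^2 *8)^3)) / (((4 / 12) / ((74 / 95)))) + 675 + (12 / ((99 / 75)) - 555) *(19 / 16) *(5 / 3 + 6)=-7059524092501 / 1643642880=-4295.05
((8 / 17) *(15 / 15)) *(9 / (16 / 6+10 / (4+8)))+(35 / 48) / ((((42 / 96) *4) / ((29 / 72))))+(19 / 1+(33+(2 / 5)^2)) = 137613839 / 2570400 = 53.54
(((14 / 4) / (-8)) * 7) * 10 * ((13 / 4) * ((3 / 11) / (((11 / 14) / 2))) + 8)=-304045 / 968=-314.10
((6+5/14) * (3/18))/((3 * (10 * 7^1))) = 89/17640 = 0.01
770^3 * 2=913066000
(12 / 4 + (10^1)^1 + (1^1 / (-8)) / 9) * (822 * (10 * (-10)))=-3202375 / 3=-1067458.33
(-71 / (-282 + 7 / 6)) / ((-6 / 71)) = -5041 / 1685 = -2.99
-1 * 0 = 0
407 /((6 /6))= 407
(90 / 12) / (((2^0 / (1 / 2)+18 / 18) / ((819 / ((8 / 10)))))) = 20475 / 8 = 2559.38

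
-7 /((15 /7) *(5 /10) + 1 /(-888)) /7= -0.93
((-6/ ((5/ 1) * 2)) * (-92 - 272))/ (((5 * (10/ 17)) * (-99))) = -3094/ 4125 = -0.75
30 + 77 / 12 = 437 / 12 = 36.42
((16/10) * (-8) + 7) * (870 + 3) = -25317/5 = -5063.40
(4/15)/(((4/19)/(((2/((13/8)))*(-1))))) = -304/195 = -1.56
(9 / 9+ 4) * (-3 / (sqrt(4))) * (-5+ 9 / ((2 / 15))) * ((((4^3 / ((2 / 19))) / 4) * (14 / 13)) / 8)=-249375 / 26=-9591.35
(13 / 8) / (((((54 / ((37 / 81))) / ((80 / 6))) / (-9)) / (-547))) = 902.29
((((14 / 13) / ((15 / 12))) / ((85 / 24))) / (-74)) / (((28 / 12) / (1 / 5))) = -288 / 1022125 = -0.00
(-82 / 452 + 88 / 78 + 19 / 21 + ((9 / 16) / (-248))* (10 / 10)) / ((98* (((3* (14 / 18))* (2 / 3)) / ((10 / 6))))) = 1131842835 / 55981639168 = 0.02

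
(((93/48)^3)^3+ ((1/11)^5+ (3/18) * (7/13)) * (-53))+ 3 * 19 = 188616540074584299907/431626277464571904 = 436.99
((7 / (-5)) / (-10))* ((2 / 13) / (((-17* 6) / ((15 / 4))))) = -7 / 8840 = -0.00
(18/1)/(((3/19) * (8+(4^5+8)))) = 57/520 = 0.11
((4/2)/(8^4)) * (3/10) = 3/20480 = 0.00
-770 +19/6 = -4601/6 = -766.83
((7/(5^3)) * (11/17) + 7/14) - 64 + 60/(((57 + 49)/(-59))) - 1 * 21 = -26547963/225250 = -117.86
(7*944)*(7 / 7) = 6608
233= 233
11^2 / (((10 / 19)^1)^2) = 43681 / 100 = 436.81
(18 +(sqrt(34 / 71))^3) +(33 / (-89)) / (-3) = 34 * sqrt(2414) / 5041 +1613 / 89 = 18.45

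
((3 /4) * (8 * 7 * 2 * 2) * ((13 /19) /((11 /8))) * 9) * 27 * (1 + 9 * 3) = 118879488 /209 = 568801.38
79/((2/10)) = 395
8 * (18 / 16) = 9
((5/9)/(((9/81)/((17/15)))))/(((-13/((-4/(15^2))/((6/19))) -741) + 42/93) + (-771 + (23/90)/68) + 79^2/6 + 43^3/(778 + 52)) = -1695401160/43282198403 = -0.04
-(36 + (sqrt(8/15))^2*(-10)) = -92/3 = -30.67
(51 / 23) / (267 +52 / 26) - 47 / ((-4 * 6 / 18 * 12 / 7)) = 2036339 / 98992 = 20.57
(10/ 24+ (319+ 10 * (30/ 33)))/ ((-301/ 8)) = -86726/ 9933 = -8.73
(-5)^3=-125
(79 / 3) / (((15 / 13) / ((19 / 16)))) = 19513 / 720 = 27.10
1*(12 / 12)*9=9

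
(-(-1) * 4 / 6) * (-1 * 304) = -608 / 3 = -202.67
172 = 172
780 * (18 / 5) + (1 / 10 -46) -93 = 26691 / 10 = 2669.10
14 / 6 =7 / 3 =2.33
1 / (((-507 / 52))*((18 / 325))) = -50 / 27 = -1.85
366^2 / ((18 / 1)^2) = 3721 / 9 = 413.44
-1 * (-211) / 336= 211 / 336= 0.63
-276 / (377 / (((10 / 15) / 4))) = -46 / 377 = -0.12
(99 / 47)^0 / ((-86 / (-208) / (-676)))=-1634.98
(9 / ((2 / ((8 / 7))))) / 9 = 4 / 7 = 0.57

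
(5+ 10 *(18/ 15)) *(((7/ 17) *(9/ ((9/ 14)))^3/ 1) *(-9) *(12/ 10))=-1037232/ 5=-207446.40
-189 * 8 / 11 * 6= -9072 / 11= -824.73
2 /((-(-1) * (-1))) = -2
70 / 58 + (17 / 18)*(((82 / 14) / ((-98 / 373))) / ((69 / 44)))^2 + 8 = 29248776955061 / 146193118029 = 200.07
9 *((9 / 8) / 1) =81 / 8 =10.12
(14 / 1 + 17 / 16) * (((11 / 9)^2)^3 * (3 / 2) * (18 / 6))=426946201 / 1889568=225.95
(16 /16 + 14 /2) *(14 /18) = 56 /9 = 6.22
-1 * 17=-17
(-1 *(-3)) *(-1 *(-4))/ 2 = 6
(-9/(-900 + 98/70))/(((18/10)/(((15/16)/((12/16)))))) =125/17972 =0.01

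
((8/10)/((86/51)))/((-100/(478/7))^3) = -0.15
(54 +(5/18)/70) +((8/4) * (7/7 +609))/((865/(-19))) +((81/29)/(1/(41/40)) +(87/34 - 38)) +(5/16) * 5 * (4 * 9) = 10935128543/214928280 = 50.88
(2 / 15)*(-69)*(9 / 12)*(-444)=15318 / 5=3063.60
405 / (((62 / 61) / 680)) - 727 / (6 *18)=907145063 / 3348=270951.33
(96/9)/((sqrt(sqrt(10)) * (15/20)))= 64 * 10^(3/4)/45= 8.00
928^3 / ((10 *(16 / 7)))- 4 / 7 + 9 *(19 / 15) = 1223742843 / 35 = 34964081.23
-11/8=-1.38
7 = 7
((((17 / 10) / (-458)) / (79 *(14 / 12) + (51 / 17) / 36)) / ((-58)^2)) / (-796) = 17 / 1131360228720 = 0.00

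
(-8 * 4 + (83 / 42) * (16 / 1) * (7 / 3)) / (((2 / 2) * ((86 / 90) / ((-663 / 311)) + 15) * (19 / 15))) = 2337075 / 1031111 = 2.27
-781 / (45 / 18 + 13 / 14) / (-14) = 781 / 48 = 16.27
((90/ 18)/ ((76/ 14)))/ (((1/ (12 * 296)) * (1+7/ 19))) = 31080/ 13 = 2390.77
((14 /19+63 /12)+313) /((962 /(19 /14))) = 24243 /53872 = 0.45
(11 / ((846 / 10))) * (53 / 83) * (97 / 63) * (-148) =-41847740 / 2211867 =-18.92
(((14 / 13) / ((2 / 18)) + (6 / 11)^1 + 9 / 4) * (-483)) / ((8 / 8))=-3450069 / 572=-6031.59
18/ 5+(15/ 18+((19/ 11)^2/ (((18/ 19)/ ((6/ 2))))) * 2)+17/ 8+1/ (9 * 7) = 7766167/ 304920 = 25.47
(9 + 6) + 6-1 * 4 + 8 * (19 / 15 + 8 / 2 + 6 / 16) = 932 / 15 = 62.13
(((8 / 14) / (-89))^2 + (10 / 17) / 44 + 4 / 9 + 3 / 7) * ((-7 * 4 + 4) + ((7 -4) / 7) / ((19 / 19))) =-5790322255 / 277124106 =-20.89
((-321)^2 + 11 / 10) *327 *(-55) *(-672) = 1245358577232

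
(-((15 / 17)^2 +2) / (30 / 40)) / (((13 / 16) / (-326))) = 16753792 / 11271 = 1486.45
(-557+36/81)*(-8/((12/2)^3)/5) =5009/1215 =4.12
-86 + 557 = 471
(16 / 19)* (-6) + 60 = 1044 / 19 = 54.95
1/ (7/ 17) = 17/ 7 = 2.43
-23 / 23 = -1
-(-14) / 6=7 / 3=2.33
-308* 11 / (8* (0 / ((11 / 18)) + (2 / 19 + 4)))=-16093 / 156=-103.16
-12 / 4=-3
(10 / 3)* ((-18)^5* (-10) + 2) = 188956820 / 3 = 62985606.67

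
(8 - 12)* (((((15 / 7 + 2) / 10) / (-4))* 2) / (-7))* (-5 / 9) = 29 / 441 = 0.07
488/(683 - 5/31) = 1891/2646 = 0.71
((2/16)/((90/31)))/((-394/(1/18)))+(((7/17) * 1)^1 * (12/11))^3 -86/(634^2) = 303390568789374683/3355402064496166080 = 0.09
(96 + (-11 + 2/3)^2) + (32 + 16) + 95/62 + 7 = 144695/558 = 259.31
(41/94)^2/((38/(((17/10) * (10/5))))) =28577/1678840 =0.02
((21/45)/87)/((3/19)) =133/3915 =0.03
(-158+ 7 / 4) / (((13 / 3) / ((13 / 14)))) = -1875 / 56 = -33.48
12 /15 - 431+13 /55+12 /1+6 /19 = -436442 /1045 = -417.65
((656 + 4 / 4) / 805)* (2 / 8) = 657 / 3220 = 0.20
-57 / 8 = -7.12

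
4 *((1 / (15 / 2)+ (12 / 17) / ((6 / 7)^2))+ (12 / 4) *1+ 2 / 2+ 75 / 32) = 20231 / 680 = 29.75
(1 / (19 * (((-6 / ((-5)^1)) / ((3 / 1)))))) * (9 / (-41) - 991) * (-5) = 508000 / 779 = 652.12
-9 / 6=-3 / 2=-1.50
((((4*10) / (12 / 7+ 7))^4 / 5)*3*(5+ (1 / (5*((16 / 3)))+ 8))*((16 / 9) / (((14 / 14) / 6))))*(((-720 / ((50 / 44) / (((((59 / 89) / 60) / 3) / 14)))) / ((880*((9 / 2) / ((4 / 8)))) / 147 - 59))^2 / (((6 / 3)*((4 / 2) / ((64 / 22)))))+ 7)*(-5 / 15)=-44793984562681086451712 / 518212708968717075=-86439.38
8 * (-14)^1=-112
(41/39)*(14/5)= 574/195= 2.94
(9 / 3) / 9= 1 / 3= 0.33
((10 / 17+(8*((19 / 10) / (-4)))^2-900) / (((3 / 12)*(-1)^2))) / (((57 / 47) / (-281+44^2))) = -7801586588 / 1615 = -4830703.77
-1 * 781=-781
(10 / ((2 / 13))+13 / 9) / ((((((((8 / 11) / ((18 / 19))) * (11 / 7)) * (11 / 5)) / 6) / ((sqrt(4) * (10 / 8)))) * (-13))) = -12075 / 418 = -28.89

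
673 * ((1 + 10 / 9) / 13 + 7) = 563974 / 117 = 4820.29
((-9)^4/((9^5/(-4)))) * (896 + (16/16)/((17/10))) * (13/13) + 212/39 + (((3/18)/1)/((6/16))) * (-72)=-845420/1989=-425.05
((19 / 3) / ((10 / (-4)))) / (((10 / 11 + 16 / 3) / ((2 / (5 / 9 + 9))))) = -1881 / 22145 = -0.08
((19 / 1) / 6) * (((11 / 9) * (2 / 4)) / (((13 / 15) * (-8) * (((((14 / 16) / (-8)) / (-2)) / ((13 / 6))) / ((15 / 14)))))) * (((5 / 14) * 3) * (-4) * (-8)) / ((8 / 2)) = -104500 / 1029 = -101.55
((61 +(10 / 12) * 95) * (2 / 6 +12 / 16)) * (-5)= -54665 / 72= -759.24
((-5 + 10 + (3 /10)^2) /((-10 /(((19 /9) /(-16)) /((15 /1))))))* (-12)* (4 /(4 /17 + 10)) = -164407 /7830000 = -0.02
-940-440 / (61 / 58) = -82860 / 61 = -1358.36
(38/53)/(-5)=-38/265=-0.14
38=38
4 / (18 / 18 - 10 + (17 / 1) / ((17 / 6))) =-1.33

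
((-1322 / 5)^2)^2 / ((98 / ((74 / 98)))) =56506388231336 / 1500625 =37655235.81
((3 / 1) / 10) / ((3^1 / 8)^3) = 256 / 45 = 5.69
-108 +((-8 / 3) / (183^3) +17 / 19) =-37414413287 / 349323759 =-107.11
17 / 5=3.40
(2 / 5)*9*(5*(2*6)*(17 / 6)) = 612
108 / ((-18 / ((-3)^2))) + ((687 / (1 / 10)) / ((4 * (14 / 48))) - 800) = 35242 / 7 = 5034.57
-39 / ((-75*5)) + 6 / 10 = 88 / 125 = 0.70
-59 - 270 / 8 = -371 / 4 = -92.75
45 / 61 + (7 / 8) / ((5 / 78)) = 17553 / 1220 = 14.39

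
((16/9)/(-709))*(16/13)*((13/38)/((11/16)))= -2048/1333629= -0.00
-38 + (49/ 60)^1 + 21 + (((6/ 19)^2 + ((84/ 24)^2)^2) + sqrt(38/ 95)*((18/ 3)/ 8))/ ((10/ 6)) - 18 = 56.20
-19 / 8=-2.38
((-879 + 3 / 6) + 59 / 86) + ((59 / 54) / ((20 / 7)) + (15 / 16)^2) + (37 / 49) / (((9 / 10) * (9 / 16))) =-191160383209 / 218453760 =-875.06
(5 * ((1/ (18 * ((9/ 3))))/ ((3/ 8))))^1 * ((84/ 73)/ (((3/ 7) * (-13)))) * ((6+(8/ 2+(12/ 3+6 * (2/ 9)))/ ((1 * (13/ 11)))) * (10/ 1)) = -21246400/ 2997891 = -7.09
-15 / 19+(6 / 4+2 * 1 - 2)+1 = 65 / 38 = 1.71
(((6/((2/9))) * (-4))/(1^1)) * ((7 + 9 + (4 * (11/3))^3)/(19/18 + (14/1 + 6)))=-6164352/379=-16264.78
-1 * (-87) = 87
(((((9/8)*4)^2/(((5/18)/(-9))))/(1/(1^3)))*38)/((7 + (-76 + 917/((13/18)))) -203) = -1620567/64850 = -24.99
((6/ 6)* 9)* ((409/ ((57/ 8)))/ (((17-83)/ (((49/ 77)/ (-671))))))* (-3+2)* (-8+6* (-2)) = 229040/ 1542629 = 0.15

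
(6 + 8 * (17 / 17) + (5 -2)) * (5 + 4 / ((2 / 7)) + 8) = 459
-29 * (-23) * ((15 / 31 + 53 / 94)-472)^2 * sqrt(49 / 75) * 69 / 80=8089927678635467 * sqrt(3) / 135862336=103135027.57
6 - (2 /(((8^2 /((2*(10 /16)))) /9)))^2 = 96279 /16384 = 5.88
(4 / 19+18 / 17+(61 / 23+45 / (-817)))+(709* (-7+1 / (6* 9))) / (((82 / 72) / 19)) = -82574.46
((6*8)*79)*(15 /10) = 5688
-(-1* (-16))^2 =-256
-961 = -961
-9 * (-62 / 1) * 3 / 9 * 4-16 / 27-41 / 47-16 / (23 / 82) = 20007443 / 29187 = 685.49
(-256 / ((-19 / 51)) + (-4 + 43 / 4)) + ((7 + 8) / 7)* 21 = 56157 / 76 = 738.91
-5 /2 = -2.50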